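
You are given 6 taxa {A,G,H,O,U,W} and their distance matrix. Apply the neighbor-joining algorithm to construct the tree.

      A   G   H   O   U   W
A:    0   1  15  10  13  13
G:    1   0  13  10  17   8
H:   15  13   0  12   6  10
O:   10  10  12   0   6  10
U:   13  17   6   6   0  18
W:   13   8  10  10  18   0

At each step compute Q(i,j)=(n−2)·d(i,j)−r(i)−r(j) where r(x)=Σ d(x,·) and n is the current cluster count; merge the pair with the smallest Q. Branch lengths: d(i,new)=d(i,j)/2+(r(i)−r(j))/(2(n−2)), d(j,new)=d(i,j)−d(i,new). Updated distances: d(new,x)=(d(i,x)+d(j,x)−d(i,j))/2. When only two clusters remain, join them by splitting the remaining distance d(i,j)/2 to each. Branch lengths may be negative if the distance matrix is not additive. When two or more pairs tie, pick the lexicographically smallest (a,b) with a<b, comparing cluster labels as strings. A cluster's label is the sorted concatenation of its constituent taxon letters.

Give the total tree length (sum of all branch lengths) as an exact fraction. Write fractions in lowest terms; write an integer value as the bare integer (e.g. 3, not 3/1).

203/8

1. join A+G (d=1, Q=-97) ⇒ AG; edges |A|=7/8, |G|=1/8
  updated: d(AG,H)=27/2, d(AG,O)=19/2, d(AG,U)=29/2, d(AG,W)=10
2. join H+U (d=6, Q=-68) ⇒ HU; edges |H|=5/2, |U|=7/2
  updated: d(AG,HU)=11, d(HU,O)=6, d(HU,W)=11
3. join AG+W (d=10, Q=-83/2) ⇒ AGW; edges |AG|=39/8, |W|=41/8
  updated: d(AGW,HU)=6, d(AGW,O)=19/4
4. join AGW+HU (d=6, Q=-67/4) ⇒ AGHUW; edges |AGW|=19/8, |HU|=29/8
  updated: d(AGHUW,O)=19/8
5. join AGHUW+O (d=19/8) ⇒ AGHOUW; edges |AGHUW|=19/16, |O|=19/16
final tree: ((((A:7/8,G:1/8):39/8,W:41/8):19/8,(H:5/2,U:7/2):29/8):19/16,O:19/16)
total length: 203/8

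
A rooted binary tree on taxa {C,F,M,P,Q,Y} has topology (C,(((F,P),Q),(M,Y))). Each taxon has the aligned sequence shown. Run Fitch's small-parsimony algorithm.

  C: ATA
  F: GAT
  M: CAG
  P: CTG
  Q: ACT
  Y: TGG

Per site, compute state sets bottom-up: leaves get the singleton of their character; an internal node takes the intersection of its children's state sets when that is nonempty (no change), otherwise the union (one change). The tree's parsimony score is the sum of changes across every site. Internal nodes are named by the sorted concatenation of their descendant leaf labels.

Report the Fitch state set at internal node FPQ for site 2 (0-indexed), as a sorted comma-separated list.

T

site 0, node FP: F={G} ∪ P={C} → {C,G} (+1)
site 0, node FPQ: FP={C,G} ∪ Q={A} → {A,C,G} (+1)
site 0, node MY: M={C} ∪ Y={T} → {C,T} (+1)
site 0, node FMPQY: FPQ={A,C,G} ∩ MY={C,T} → {C} (+0)
site 0, node CFMPQY: C={A} ∪ FMPQY={C} → {A,C} (+1)
site 1, node FP: F={A} ∪ P={T} → {A,T} (+1)
site 1, node FPQ: FP={A,T} ∪ Q={C} → {A,C,T} (+1)
site 1, node MY: M={A} ∪ Y={G} → {A,G} (+1)
site 1, node FMPQY: FPQ={A,C,T} ∩ MY={A,G} → {A} (+0)
site 1, node CFMPQY: C={T} ∪ FMPQY={A} → {A,T} (+1)
site 2, node FP: F={T} ∪ P={G} → {G,T} (+1)
site 2, node FPQ: FP={G,T} ∩ Q={T} → {T} (+0)
site 2, node MY: M={G} ∩ Y={G} → {G} (+0)
site 2, node FMPQY: FPQ={T} ∪ MY={G} → {G,T} (+1)
site 2, node CFMPQY: C={A} ∪ FMPQY={G,T} → {A,G,T} (+1)
per-site changes: [4, 4, 3]; total = 11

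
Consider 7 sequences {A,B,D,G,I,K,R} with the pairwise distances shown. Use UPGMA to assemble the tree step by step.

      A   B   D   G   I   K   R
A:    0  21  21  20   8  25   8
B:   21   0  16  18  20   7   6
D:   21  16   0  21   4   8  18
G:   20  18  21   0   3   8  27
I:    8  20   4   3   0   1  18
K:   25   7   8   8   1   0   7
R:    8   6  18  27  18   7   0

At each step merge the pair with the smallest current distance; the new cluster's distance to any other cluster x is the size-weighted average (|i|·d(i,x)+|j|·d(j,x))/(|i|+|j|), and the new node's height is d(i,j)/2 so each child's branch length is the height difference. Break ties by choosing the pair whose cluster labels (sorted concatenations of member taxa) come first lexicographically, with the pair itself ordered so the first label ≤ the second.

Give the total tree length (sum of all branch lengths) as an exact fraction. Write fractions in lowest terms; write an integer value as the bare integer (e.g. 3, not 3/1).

433/12

1. join I+K (d=1) ⇒ IK; edges |I|=1/2, |K|=1/2
  updated: d(A,IK)=33/2, d(B,IK)=27/2, d(D,IK)=6, d(G,IK)=11/2, d(IK,R)=25/2
2. join G+IK (d=11/2) ⇒ GIK; edges |G|=11/4, |IK|=9/4
  updated: d(A,GIK)=53/3, d(B,GIK)=15, d(D,GIK)=11, d(GIK,R)=52/3
3. join B+R (d=6) ⇒ BR; edges |B|=3, |R|=3
  updated: d(A,BR)=29/2, d(BR,D)=17, d(BR,GIK)=97/6
4. join D+GIK (d=11) ⇒ DGIK; edges |D|=11/2, |GIK|=11/4
  updated: d(A,DGIK)=37/2, d(BR,DGIK)=131/8
5. join A+BR (d=29/2) ⇒ ABR; edges |A|=29/4, |BR|=17/4
  updated: d(ABR,DGIK)=205/12
6. join ABR+DGIK (d=205/12) ⇒ ABDGIKR; edges |ABR|=31/24, |DGIK|=73/24
final tree: ((A:29/4,(B:3,R:3):17/4):31/24,(D:11/2,(G:11/4,(I:1/2,K:1/2):9/4):11/4):73/24)
total length: 433/12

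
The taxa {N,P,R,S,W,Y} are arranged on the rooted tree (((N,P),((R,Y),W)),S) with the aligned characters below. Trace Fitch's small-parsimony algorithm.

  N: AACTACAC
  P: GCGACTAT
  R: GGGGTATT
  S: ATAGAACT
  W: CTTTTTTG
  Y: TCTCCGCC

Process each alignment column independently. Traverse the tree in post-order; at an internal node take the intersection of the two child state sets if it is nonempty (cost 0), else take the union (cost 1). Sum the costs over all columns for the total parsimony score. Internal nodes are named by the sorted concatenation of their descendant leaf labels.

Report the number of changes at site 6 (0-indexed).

3

NP@0: {A} ∪ {G} = {A,G} (union, +1)
RY@0: {G} ∪ {T} = {G,T} (union, +1)
RWY@0: {G,T} ∪ {C} = {C,G,T} (union, +1)
NPRWY@0: {A,G} ∩ {C,G,T} = {G} (intersection, +0)
NPRSWY@0: {G} ∪ {A} = {A,G} (union, +1)
NP@1: {A} ∪ {C} = {A,C} (union, +1)
RY@1: {G} ∪ {C} = {C,G} (union, +1)
RWY@1: {C,G} ∪ {T} = {C,G,T} (union, +1)
NPRWY@1: {A,C} ∩ {C,G,T} = {C} (intersection, +0)
NPRSWY@1: {C} ∪ {T} = {C,T} (union, +1)
NP@2: {C} ∪ {G} = {C,G} (union, +1)
RY@2: {G} ∪ {T} = {G,T} (union, +1)
RWY@2: {G,T} ∩ {T} = {T} (intersection, +0)
NPRWY@2: {C,G} ∪ {T} = {C,G,T} (union, +1)
NPRSWY@2: {C,G,T} ∪ {A} = {A,C,G,T} (union, +1)
NP@3: {T} ∪ {A} = {A,T} (union, +1)
RY@3: {G} ∪ {C} = {C,G} (union, +1)
RWY@3: {C,G} ∪ {T} = {C,G,T} (union, +1)
NPRWY@3: {A,T} ∩ {C,G,T} = {T} (intersection, +0)
NPRSWY@3: {T} ∪ {G} = {G,T} (union, +1)
NP@4: {A} ∪ {C} = {A,C} (union, +1)
RY@4: {T} ∪ {C} = {C,T} (union, +1)
RWY@4: {C,T} ∩ {T} = {T} (intersection, +0)
NPRWY@4: {A,C} ∪ {T} = {A,C,T} (union, +1)
NPRSWY@4: {A,C,T} ∩ {A} = {A} (intersection, +0)
NP@5: {C} ∪ {T} = {C,T} (union, +1)
RY@5: {A} ∪ {G} = {A,G} (union, +1)
RWY@5: {A,G} ∪ {T} = {A,G,T} (union, +1)
NPRWY@5: {C,T} ∩ {A,G,T} = {T} (intersection, +0)
NPRSWY@5: {T} ∪ {A} = {A,T} (union, +1)
NP@6: {A} ∩ {A} = {A} (intersection, +0)
RY@6: {T} ∪ {C} = {C,T} (union, +1)
RWY@6: {C,T} ∩ {T} = {T} (intersection, +0)
NPRWY@6: {A} ∪ {T} = {A,T} (union, +1)
NPRSWY@6: {A,T} ∪ {C} = {A,C,T} (union, +1)
NP@7: {C} ∪ {T} = {C,T} (union, +1)
RY@7: {T} ∪ {C} = {C,T} (union, +1)
RWY@7: {C,T} ∪ {G} = {C,G,T} (union, +1)
NPRWY@7: {C,T} ∩ {C,G,T} = {C,T} (intersection, +0)
NPRSWY@7: {C,T} ∩ {T} = {T} (intersection, +0)
per-site changes: [4, 4, 4, 4, 3, 4, 3, 3]; total = 29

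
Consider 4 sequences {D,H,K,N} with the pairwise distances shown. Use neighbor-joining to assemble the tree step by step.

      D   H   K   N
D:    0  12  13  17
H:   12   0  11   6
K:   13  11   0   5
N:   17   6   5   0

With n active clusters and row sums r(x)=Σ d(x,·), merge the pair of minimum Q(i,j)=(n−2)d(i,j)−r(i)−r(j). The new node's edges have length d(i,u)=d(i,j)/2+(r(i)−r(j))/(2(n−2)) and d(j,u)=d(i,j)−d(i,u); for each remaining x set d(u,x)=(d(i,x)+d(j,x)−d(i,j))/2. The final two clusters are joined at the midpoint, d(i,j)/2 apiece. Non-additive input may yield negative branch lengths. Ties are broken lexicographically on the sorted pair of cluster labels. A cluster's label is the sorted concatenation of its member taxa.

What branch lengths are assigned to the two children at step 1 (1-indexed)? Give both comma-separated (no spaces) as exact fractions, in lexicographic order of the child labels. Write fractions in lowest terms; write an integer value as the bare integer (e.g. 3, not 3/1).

37/4,11/4

iteration 1: select D,H (d=12, Q=-47); attach at lengths (37/4, 11/4); label the merged cluster DH
  updated: d(DH,K)=6, d(DH,N)=11/2
iteration 2: select DH,K (d=6, Q=-33/2); attach at lengths (13/4, 11/4); label the merged cluster DHK
  updated: d(DHK,N)=9/4
iteration 3: select DHK,N (d=9/4); attach at lengths (9/8, 9/8); label the merged cluster DHKN
final tree: (((D:37/4,H:11/4):13/4,K:11/4):9/8,N:9/8)
total length: 81/4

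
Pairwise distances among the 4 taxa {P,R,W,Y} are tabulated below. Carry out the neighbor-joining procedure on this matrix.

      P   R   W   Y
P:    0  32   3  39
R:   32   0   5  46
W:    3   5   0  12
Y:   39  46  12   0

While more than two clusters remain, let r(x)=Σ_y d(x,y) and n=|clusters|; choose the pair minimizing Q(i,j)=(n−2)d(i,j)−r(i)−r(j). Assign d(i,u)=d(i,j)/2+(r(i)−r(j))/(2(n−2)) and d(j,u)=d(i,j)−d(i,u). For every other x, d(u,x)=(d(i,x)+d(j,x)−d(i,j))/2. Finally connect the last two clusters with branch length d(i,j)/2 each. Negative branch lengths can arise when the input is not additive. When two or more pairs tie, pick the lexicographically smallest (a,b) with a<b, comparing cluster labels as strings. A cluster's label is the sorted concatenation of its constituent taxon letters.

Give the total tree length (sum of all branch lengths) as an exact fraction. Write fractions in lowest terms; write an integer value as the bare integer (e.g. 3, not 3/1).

1. join P+R (d=32, Q=-93) ⇒ PR; edges |P|=55/4, |R|=73/4
  updated: d(PR,W)=-12, d(PR,Y)=53/2
2. join PR+W (d=-12, Q=-53/2) ⇒ PRW; edges |PR|=5/4, |W|=-53/4
  updated: d(PRW,Y)=101/4
3. join PRW+Y (d=101/4) ⇒ PRWY; edges |PRW|=101/8, |Y|=101/8
final tree: (((P:55/4,R:73/4):5/4,W:-53/4):101/8,Y:101/8)
total length: 181/4

181/4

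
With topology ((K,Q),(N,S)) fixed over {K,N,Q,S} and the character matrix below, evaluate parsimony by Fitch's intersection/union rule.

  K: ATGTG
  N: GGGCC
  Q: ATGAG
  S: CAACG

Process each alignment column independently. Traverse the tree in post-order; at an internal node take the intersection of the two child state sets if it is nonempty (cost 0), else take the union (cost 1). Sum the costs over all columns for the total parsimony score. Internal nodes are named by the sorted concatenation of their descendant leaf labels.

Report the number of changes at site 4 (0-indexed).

[col 0] KQ: children K:{A}, Q:{A} ∩→ {A}; cost 0
[col 0] NS: children N:{G}, S:{C} ∪→ {C,G}; cost 1
[col 0] KNQS: children KQ:{A}, NS:{C,G} ∪→ {A,C,G}; cost 1
[col 1] KQ: children K:{T}, Q:{T} ∩→ {T}; cost 0
[col 1] NS: children N:{G}, S:{A} ∪→ {A,G}; cost 1
[col 1] KNQS: children KQ:{T}, NS:{A,G} ∪→ {A,G,T}; cost 1
[col 2] KQ: children K:{G}, Q:{G} ∩→ {G}; cost 0
[col 2] NS: children N:{G}, S:{A} ∪→ {A,G}; cost 1
[col 2] KNQS: children KQ:{G}, NS:{A,G} ∩→ {G}; cost 0
[col 3] KQ: children K:{T}, Q:{A} ∪→ {A,T}; cost 1
[col 3] NS: children N:{C}, S:{C} ∩→ {C}; cost 0
[col 3] KNQS: children KQ:{A,T}, NS:{C} ∪→ {A,C,T}; cost 1
[col 4] KQ: children K:{G}, Q:{G} ∩→ {G}; cost 0
[col 4] NS: children N:{C}, S:{G} ∪→ {C,G}; cost 1
[col 4] KNQS: children KQ:{G}, NS:{C,G} ∩→ {G}; cost 0
per-site changes: [2, 2, 1, 2, 1]; total = 8

1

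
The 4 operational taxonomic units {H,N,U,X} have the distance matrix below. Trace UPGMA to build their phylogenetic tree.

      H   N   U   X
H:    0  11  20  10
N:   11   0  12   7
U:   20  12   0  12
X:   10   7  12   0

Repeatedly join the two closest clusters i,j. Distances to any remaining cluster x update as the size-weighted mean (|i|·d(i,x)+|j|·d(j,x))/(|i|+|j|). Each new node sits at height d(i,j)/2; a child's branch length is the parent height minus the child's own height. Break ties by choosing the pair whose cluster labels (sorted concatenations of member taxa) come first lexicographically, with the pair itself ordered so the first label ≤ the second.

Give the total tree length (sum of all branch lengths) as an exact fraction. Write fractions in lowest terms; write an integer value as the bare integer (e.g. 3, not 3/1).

281/12

iteration 1: select N,X (d=7); attach at lengths (7/2, 7/2); label the merged cluster NX
  updated: d(H,NX)=21/2, d(NX,U)=12
iteration 2: select H,NX (d=21/2); attach at lengths (21/4, 7/4); label the merged cluster HNX
  updated: d(HNX,U)=44/3
iteration 3: select HNX,U (d=44/3); attach at lengths (25/12, 22/3); label the merged cluster HNUX
final tree: ((H:21/4,(N:7/2,X:7/2):7/4):25/12,U:22/3)
total length: 281/12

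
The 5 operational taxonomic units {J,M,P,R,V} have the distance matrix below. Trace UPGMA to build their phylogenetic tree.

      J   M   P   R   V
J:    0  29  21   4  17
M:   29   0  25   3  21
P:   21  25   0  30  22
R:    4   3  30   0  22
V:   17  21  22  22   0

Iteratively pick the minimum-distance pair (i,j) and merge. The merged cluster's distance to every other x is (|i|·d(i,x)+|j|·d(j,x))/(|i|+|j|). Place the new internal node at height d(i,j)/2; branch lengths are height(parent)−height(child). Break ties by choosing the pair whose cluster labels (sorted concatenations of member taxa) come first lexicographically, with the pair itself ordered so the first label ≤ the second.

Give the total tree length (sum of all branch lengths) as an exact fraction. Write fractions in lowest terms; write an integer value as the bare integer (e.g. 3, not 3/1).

step 1: merge (M,R) at d=3; branch lengths M→3/2, R→3/2; new cluster MR
  updated: d(J,MR)=33/2, d(MR,P)=55/2, d(MR,V)=43/2
step 2: merge (J,MR) at d=33/2; branch lengths J→33/4, MR→27/4; new cluster JMR
  updated: d(JMR,P)=76/3, d(JMR,V)=20
step 3: merge (JMR,V) at d=20; branch lengths JMR→7/4, V→10; new cluster JMRV
  updated: d(JMRV,P)=49/2
step 4: merge (JMRV,P) at d=49/2; branch lengths JMRV→9/4, P→49/4; new cluster JMPRV
final tree: (((J:33/4,(M:3/2,R:3/2):27/4):7/4,V:10):9/4,P:49/4)
total length: 177/4

177/4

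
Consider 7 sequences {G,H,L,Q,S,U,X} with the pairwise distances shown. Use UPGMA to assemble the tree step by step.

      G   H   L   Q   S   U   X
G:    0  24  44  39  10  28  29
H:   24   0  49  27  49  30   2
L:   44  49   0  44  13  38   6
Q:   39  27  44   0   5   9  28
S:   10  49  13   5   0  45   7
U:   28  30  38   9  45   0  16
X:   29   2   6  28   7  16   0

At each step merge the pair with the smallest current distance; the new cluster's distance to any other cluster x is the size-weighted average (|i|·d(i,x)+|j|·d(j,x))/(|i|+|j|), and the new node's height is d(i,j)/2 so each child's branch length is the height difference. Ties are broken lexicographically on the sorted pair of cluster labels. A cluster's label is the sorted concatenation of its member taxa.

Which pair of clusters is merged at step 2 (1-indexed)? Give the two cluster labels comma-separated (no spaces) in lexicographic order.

Q,S

iteration 1: select H,X (d=2); attach at lengths (1, 1); label the merged cluster HX
  updated: d(G,HX)=53/2, d(HX,L)=55/2, d(HX,Q)=55/2, d(HX,S)=28, d(HX,U)=23
iteration 2: select Q,S (d=5); attach at lengths (5/2, 5/2); label the merged cluster QS
  updated: d(G,QS)=49/2, d(HX,QS)=111/4, d(L,QS)=57/2, d(QS,U)=27
iteration 3: select HX,U (d=23); attach at lengths (21/2, 23/2); label the merged cluster HUX
  updated: d(G,HUX)=27, d(HUX,L)=31, d(HUX,QS)=55/2
iteration 4: select G,QS (d=49/2); attach at lengths (49/4, 39/4); label the merged cluster GQS
  updated: d(GQS,HUX)=82/3, d(GQS,L)=101/3
iteration 5: select GQS,HUX (d=82/3); attach at lengths (17/12, 13/6); label the merged cluster GHQSUX
  updated: d(GHQSUX,L)=97/3
iteration 6: select GHQSUX,L (d=97/3); attach at lengths (5/2, 97/6); label the merged cluster GHLQSUX
final tree: (((G:49/4,(Q:5/2,S:5/2):39/4):17/12,((H:1,X:1):21/2,U:23/2):13/6):5/2,L:97/6)
total length: 293/4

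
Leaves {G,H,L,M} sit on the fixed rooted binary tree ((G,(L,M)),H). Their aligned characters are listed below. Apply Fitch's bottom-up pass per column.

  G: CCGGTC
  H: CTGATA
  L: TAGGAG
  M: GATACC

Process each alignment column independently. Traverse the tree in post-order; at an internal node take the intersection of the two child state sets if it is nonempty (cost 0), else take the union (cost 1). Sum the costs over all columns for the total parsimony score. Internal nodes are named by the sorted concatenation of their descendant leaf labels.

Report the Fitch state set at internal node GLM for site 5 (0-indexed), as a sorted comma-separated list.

C

LM@0: {T} ∪ {G} = {G,T} (union, +1)
GLM@0: {C} ∪ {G,T} = {C,G,T} (union, +1)
GHLM@0: {C,G,T} ∩ {C} = {C} (intersection, +0)
LM@1: {A} ∩ {A} = {A} (intersection, +0)
GLM@1: {C} ∪ {A} = {A,C} (union, +1)
GHLM@1: {A,C} ∪ {T} = {A,C,T} (union, +1)
LM@2: {G} ∪ {T} = {G,T} (union, +1)
GLM@2: {G} ∩ {G,T} = {G} (intersection, +0)
GHLM@2: {G} ∩ {G} = {G} (intersection, +0)
LM@3: {G} ∪ {A} = {A,G} (union, +1)
GLM@3: {G} ∩ {A,G} = {G} (intersection, +0)
GHLM@3: {G} ∪ {A} = {A,G} (union, +1)
LM@4: {A} ∪ {C} = {A,C} (union, +1)
GLM@4: {T} ∪ {A,C} = {A,C,T} (union, +1)
GHLM@4: {A,C,T} ∩ {T} = {T} (intersection, +0)
LM@5: {G} ∪ {C} = {C,G} (union, +1)
GLM@5: {C} ∩ {C,G} = {C} (intersection, +0)
GHLM@5: {C} ∪ {A} = {A,C} (union, +1)
per-site changes: [2, 2, 1, 2, 2, 2]; total = 11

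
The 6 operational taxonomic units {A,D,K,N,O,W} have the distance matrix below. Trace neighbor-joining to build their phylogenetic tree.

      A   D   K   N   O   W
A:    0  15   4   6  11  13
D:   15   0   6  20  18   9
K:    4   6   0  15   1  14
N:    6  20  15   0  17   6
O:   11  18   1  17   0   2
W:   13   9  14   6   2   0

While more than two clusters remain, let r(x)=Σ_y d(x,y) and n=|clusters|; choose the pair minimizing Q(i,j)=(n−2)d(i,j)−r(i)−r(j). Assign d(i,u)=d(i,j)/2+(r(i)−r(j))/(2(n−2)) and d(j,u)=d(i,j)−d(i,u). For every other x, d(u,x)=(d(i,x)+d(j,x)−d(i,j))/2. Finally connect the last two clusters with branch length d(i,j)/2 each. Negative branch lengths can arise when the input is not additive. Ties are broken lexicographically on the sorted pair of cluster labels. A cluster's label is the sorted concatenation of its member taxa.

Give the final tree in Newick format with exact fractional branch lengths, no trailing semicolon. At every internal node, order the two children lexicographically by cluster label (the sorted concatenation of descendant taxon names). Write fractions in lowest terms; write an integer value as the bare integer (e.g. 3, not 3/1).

((((A:9/8,N:39/8):35/8,(O:13/12,W:11/12):27/8):25/8,D:13/2):-1/4,K:-1/4)

iteration 1: select A,N (d=6, Q=-89); attach at lengths (9/8, 39/8); label the merged cluster AN
  updated: d(AN,D)=29/2, d(AN,K)=13/2, d(AN,O)=11, d(AN,W)=13/2
iteration 2: select O,W (d=2, Q=-115/2); attach at lengths (13/12, 11/12); label the merged cluster OW
  updated: d(AN,OW)=31/4, d(D,OW)=25/2, d(K,OW)=13/2
iteration 3: select AN,OW (d=31/4, Q=-40); attach at lengths (35/8, 27/8); label the merged cluster ANOW
  updated: d(ANOW,D)=77/8, d(ANOW,K)=21/8
iteration 4: select ANOW,D (d=77/8, Q=-73/4); attach at lengths (25/8, 13/2); label the merged cluster ADNOW
  updated: d(ADNOW,K)=-1/2
iteration 5: select ADNOW,K (d=-1/2); attach at lengths (-1/4, -1/4); label the merged cluster ADKNOW
final tree: ((((A:9/8,N:39/8):35/8,(O:13/12,W:11/12):27/8):25/8,D:13/2):-1/4,K:-1/4)
total length: 199/8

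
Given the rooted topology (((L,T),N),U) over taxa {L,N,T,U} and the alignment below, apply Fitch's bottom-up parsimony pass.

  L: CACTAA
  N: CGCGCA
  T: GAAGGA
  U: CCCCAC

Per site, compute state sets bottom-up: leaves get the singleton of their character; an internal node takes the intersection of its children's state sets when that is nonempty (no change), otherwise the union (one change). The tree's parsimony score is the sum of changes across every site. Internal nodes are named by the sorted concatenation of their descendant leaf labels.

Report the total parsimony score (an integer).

9

site 0, node LT: L={C} ∪ T={G} → {C,G} (+1)
site 0, node LNT: LT={C,G} ∩ N={C} → {C} (+0)
site 0, node LNTU: LNT={C} ∩ U={C} → {C} (+0)
site 1, node LT: L={A} ∩ T={A} → {A} (+0)
site 1, node LNT: LT={A} ∪ N={G} → {A,G} (+1)
site 1, node LNTU: LNT={A,G} ∪ U={C} → {A,C,G} (+1)
site 2, node LT: L={C} ∪ T={A} → {A,C} (+1)
site 2, node LNT: LT={A,C} ∩ N={C} → {C} (+0)
site 2, node LNTU: LNT={C} ∩ U={C} → {C} (+0)
site 3, node LT: L={T} ∪ T={G} → {G,T} (+1)
site 3, node LNT: LT={G,T} ∩ N={G} → {G} (+0)
site 3, node LNTU: LNT={G} ∪ U={C} → {C,G} (+1)
site 4, node LT: L={A} ∪ T={G} → {A,G} (+1)
site 4, node LNT: LT={A,G} ∪ N={C} → {A,C,G} (+1)
site 4, node LNTU: LNT={A,C,G} ∩ U={A} → {A} (+0)
site 5, node LT: L={A} ∩ T={A} → {A} (+0)
site 5, node LNT: LT={A} ∩ N={A} → {A} (+0)
site 5, node LNTU: LNT={A} ∪ U={C} → {A,C} (+1)
per-site changes: [1, 2, 1, 2, 2, 1]; total = 9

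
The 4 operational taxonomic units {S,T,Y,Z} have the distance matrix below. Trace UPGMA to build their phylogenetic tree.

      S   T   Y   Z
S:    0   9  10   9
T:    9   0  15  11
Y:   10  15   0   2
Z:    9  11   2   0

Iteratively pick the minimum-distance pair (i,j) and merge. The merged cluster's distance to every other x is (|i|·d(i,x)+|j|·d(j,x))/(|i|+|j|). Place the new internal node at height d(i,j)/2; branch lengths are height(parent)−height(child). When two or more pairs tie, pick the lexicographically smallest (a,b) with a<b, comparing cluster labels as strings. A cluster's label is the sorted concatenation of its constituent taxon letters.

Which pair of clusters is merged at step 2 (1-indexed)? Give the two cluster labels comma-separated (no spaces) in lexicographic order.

S,T

step 1: merge (Y,Z) at d=2; branch lengths Y→1, Z→1; new cluster YZ
  updated: d(S,YZ)=19/2, d(T,YZ)=13
step 2: merge (S,T) at d=9; branch lengths S→9/2, T→9/2; new cluster ST
  updated: d(ST,YZ)=45/4
step 3: merge (ST,YZ) at d=45/4; branch lengths ST→9/8, YZ→37/8; new cluster STYZ
final tree: ((S:9/2,T:9/2):9/8,(Y:1,Z:1):37/8)
total length: 67/4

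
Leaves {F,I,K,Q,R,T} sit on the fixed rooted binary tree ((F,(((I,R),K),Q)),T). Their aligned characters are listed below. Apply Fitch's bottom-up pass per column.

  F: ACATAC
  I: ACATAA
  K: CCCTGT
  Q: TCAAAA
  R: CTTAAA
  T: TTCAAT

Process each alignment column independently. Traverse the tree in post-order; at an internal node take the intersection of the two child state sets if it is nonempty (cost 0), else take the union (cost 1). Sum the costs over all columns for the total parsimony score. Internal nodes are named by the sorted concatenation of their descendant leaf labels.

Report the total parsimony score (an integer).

15

[col 0] IR: children I:{A}, R:{C} ∪→ {A,C}; cost 1
[col 0] IKR: children IR:{A,C}, K:{C} ∩→ {C}; cost 0
[col 0] IKQR: children IKR:{C}, Q:{T} ∪→ {C,T}; cost 1
[col 0] FIKQR: children F:{A}, IKQR:{C,T} ∪→ {A,C,T}; cost 1
[col 0] FIKQRT: children FIKQR:{A,C,T}, T:{T} ∩→ {T}; cost 0
[col 1] IR: children I:{C}, R:{T} ∪→ {C,T}; cost 1
[col 1] IKR: children IR:{C,T}, K:{C} ∩→ {C}; cost 0
[col 1] IKQR: children IKR:{C}, Q:{C} ∩→ {C}; cost 0
[col 1] FIKQR: children F:{C}, IKQR:{C} ∩→ {C}; cost 0
[col 1] FIKQRT: children FIKQR:{C}, T:{T} ∪→ {C,T}; cost 1
[col 2] IR: children I:{A}, R:{T} ∪→ {A,T}; cost 1
[col 2] IKR: children IR:{A,T}, K:{C} ∪→ {A,C,T}; cost 1
[col 2] IKQR: children IKR:{A,C,T}, Q:{A} ∩→ {A}; cost 0
[col 2] FIKQR: children F:{A}, IKQR:{A} ∩→ {A}; cost 0
[col 2] FIKQRT: children FIKQR:{A}, T:{C} ∪→ {A,C}; cost 1
[col 3] IR: children I:{T}, R:{A} ∪→ {A,T}; cost 1
[col 3] IKR: children IR:{A,T}, K:{T} ∩→ {T}; cost 0
[col 3] IKQR: children IKR:{T}, Q:{A} ∪→ {A,T}; cost 1
[col 3] FIKQR: children F:{T}, IKQR:{A,T} ∩→ {T}; cost 0
[col 3] FIKQRT: children FIKQR:{T}, T:{A} ∪→ {A,T}; cost 1
[col 4] IR: children I:{A}, R:{A} ∩→ {A}; cost 0
[col 4] IKR: children IR:{A}, K:{G} ∪→ {A,G}; cost 1
[col 4] IKQR: children IKR:{A,G}, Q:{A} ∩→ {A}; cost 0
[col 4] FIKQR: children F:{A}, IKQR:{A} ∩→ {A}; cost 0
[col 4] FIKQRT: children FIKQR:{A}, T:{A} ∩→ {A}; cost 0
[col 5] IR: children I:{A}, R:{A} ∩→ {A}; cost 0
[col 5] IKR: children IR:{A}, K:{T} ∪→ {A,T}; cost 1
[col 5] IKQR: children IKR:{A,T}, Q:{A} ∩→ {A}; cost 0
[col 5] FIKQR: children F:{C}, IKQR:{A} ∪→ {A,C}; cost 1
[col 5] FIKQRT: children FIKQR:{A,C}, T:{T} ∪→ {A,C,T}; cost 1
per-site changes: [3, 2, 3, 3, 1, 3]; total = 15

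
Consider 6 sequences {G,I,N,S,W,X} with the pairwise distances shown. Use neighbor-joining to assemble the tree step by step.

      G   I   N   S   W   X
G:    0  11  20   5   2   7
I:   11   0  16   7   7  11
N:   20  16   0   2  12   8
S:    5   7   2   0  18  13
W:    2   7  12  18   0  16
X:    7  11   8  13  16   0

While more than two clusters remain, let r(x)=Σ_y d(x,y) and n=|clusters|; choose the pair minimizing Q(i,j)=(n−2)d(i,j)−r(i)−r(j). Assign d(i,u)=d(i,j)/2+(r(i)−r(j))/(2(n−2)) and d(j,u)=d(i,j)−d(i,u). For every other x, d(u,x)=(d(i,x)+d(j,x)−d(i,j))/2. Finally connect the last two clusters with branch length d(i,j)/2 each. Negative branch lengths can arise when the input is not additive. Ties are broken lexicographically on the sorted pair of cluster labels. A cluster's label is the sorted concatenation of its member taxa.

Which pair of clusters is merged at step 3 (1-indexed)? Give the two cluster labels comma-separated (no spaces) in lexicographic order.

GW,I

step 1: merge (N,S) at d=2, Q=-95; branch lengths N→21/8, S→-5/8; new cluster NS
  updated: d(G,NS)=23/2, d(I,NS)=21/2, d(NS,W)=14, d(NS,X)=19/2
step 2: merge (G,W) at d=2, Q=-129/2; branch lengths G→-1/4, W→9/4; new cluster GW
  updated: d(GW,I)=8, d(GW,NS)=47/4, d(GW,X)=21/2
step 3: merge (GW,I) at d=8, Q=-175/4; branch lengths GW→67/16, I→61/16; new cluster GIW
  updated: d(GIW,NS)=57/8, d(GIW,X)=27/4
step 4: merge (GIW,NS) at d=57/8, Q=-187/8; branch lengths GIW→35/16, NS→79/16; new cluster GINSW
  updated: d(GINSW,X)=73/16
step 5: merge (GINSW,X) at d=73/16; branch lengths GINSW→73/32, X→73/32; new cluster GINSWX
final tree: ((((G:-1/4,W:9/4):67/16,I:61/16):35/16,(N:21/8,S:-5/8):79/16):73/32,X:73/32)
total length: 379/16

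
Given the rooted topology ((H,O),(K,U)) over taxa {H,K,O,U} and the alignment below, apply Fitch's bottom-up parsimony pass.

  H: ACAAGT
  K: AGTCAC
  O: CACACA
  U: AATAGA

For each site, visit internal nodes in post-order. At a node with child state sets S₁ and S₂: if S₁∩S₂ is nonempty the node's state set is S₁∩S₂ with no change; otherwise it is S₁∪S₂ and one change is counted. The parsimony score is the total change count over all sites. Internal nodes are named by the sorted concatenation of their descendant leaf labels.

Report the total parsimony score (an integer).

site 0, node HO: H={A} ∪ O={C} → {A,C} (+1)
site 0, node KU: K={A} ∩ U={A} → {A} (+0)
site 0, node HKOU: HO={A,C} ∩ KU={A} → {A} (+0)
site 1, node HO: H={C} ∪ O={A} → {A,C} (+1)
site 1, node KU: K={G} ∪ U={A} → {A,G} (+1)
site 1, node HKOU: HO={A,C} ∩ KU={A,G} → {A} (+0)
site 2, node HO: H={A} ∪ O={C} → {A,C} (+1)
site 2, node KU: K={T} ∩ U={T} → {T} (+0)
site 2, node HKOU: HO={A,C} ∪ KU={T} → {A,C,T} (+1)
site 3, node HO: H={A} ∩ O={A} → {A} (+0)
site 3, node KU: K={C} ∪ U={A} → {A,C} (+1)
site 3, node HKOU: HO={A} ∩ KU={A,C} → {A} (+0)
site 4, node HO: H={G} ∪ O={C} → {C,G} (+1)
site 4, node KU: K={A} ∪ U={G} → {A,G} (+1)
site 4, node HKOU: HO={C,G} ∩ KU={A,G} → {G} (+0)
site 5, node HO: H={T} ∪ O={A} → {A,T} (+1)
site 5, node KU: K={C} ∪ U={A} → {A,C} (+1)
site 5, node HKOU: HO={A,T} ∩ KU={A,C} → {A} (+0)
per-site changes: [1, 2, 2, 1, 2, 2]; total = 10

10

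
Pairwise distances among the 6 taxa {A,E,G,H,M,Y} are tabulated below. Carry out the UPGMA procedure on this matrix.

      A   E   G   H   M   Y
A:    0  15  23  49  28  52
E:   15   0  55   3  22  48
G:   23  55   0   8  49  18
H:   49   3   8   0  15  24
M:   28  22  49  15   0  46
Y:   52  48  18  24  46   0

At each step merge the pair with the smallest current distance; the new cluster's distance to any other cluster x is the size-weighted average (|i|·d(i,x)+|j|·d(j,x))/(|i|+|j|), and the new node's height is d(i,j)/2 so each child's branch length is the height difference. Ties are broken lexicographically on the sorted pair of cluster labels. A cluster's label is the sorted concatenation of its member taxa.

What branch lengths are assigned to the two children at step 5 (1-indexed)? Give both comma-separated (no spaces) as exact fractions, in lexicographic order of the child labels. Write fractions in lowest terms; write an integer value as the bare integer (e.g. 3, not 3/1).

1. join E+H (d=3) ⇒ EH; edges |E|=3/2, |H|=3/2
  updated: d(A,EH)=32, d(EH,G)=63/2, d(EH,M)=37/2, d(EH,Y)=36
2. join G+Y (d=18) ⇒ GY; edges |G|=9, |Y|=9
  updated: d(A,GY)=75/2, d(EH,GY)=135/4, d(GY,M)=95/2
3. join EH+M (d=37/2) ⇒ EHM; edges |EH|=31/4, |M|=37/4
  updated: d(A,EHM)=92/3, d(EHM,GY)=115/3
4. join A+EHM (d=92/3) ⇒ AEHM; edges |A|=46/3, |EHM|=73/12
  updated: d(AEHM,GY)=305/8
5. join AEHM+GY (d=305/8) ⇒ AEGHMY; edges |AEHM|=179/48, |GY|=161/16
final tree: ((A:46/3,((E:3/2,H:3/2):31/4,M:37/4):73/12):179/48,(G:9,Y:9):161/16)
total length: 1757/24

179/48,161/16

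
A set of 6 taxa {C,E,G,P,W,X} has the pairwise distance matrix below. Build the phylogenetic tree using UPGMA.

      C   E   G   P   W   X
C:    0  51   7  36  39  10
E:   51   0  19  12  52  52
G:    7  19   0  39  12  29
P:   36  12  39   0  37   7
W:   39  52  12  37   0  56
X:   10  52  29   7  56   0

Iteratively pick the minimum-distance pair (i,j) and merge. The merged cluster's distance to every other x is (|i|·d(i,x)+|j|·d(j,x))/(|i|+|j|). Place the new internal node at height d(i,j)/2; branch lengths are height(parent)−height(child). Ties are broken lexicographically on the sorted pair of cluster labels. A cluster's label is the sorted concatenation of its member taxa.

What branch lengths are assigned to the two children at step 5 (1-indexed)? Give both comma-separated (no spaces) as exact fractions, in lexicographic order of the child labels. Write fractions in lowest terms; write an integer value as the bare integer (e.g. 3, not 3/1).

199/36,41/18

1. join C+G (d=7) ⇒ CG; edges |C|=7/2, |G|=7/2
  updated: d(CG,E)=35, d(CG,P)=75/2, d(CG,W)=51/2, d(CG,X)=39/2
2. join P+X (d=7) ⇒ PX; edges |P|=7/2, |X|=7/2
  updated: d(CG,PX)=57/2, d(E,PX)=32, d(PX,W)=93/2
3. join CG+W (d=51/2) ⇒ CGW; edges |CG|=37/4, |W|=51/4
  updated: d(CGW,E)=122/3, d(CGW,PX)=69/2
4. join E+PX (d=32) ⇒ EPX; edges |E|=16, |PX|=25/2
  updated: d(CGW,EPX)=329/9
5. join CGW+EPX (d=329/9) ⇒ CEGPWX; edges |CGW|=199/36, |EPX|=41/18
final tree: (((C:7/2,G:7/2):37/4,W:51/4):199/36,(E:16,(P:7/2,X:7/2):25/2):41/18)
total length: 2603/36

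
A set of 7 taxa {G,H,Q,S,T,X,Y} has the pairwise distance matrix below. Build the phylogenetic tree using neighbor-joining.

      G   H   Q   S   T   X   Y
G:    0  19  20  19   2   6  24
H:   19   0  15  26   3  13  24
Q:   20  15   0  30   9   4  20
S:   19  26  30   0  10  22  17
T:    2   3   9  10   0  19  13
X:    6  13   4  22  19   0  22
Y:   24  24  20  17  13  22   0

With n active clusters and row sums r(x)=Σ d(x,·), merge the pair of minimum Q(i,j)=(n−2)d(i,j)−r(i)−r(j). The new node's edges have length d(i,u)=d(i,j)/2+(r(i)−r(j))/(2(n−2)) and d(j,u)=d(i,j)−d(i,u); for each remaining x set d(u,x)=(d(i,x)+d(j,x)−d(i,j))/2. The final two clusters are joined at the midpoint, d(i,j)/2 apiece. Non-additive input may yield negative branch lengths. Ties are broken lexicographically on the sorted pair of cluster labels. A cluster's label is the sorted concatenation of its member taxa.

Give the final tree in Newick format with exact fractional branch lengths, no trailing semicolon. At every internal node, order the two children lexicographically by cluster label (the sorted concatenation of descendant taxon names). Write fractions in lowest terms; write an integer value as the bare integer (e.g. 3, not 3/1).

1. join Q+X (d=4, Q=-164) ⇒ QX; edges |Q|=16/5, |X|=4/5
  updated: d(G,QX)=11, d(H,QX)=12, d(QX,S)=24, d(QX,T)=12, d(QX,Y)=19
2. join S+Y (d=17, Q=-125) ⇒ SY; edges |S|=67/8, |Y|=69/8
  updated: d(G,SY)=13, d(H,SY)=33/2, d(QX,SY)=13, d(SY,T)=3
3. join H+QX (d=12, Q=-125/2) ⇒ HQX; edges |H|=77/12, |QX|=67/12
  updated: d(G,HQX)=9, d(HQX,SY)=35/4, d(HQX,T)=3/2
4. join G+T (d=2, Q=-53/2) ⇒ GT; edges |G|=43/8, |T|=-27/8
  updated: d(GT,HQX)=17/4, d(GT,SY)=7
5. join GT+HQX (d=17/4, Q=-20) ⇒ GHQTX; edges |GT|=5/4, |HQX|=3
  updated: d(GHQTX,SY)=23/4
6. join GHQTX+SY (d=23/4) ⇒ GHQSTXY; edges |GHQTX|=23/8, |SY|=23/8
final tree: (((G:43/8,T:-27/8):5/4,(H:77/12,(Q:16/5,X:4/5):67/12):3):23/8,(S:67/8,Y:69/8):23/8)
total length: 45

(((G:43/8,T:-27/8):5/4,(H:77/12,(Q:16/5,X:4/5):67/12):3):23/8,(S:67/8,Y:69/8):23/8)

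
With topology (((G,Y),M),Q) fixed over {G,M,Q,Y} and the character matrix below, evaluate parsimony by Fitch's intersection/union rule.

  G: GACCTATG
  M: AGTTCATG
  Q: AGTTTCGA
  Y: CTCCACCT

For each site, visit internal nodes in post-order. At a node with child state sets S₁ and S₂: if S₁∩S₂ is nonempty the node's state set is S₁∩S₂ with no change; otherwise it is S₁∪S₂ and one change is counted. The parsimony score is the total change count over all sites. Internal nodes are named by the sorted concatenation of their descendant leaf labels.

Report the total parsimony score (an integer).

GY@0: {G} ∪ {C} = {C,G} (union, +1)
GMY@0: {C,G} ∪ {A} = {A,C,G} (union, +1)
GMQY@0: {A,C,G} ∩ {A} = {A} (intersection, +0)
GY@1: {A} ∪ {T} = {A,T} (union, +1)
GMY@1: {A,T} ∪ {G} = {A,G,T} (union, +1)
GMQY@1: {A,G,T} ∩ {G} = {G} (intersection, +0)
GY@2: {C} ∩ {C} = {C} (intersection, +0)
GMY@2: {C} ∪ {T} = {C,T} (union, +1)
GMQY@2: {C,T} ∩ {T} = {T} (intersection, +0)
GY@3: {C} ∩ {C} = {C} (intersection, +0)
GMY@3: {C} ∪ {T} = {C,T} (union, +1)
GMQY@3: {C,T} ∩ {T} = {T} (intersection, +0)
GY@4: {T} ∪ {A} = {A,T} (union, +1)
GMY@4: {A,T} ∪ {C} = {A,C,T} (union, +1)
GMQY@4: {A,C,T} ∩ {T} = {T} (intersection, +0)
GY@5: {A} ∪ {C} = {A,C} (union, +1)
GMY@5: {A,C} ∩ {A} = {A} (intersection, +0)
GMQY@5: {A} ∪ {C} = {A,C} (union, +1)
GY@6: {T} ∪ {C} = {C,T} (union, +1)
GMY@6: {C,T} ∩ {T} = {T} (intersection, +0)
GMQY@6: {T} ∪ {G} = {G,T} (union, +1)
GY@7: {G} ∪ {T} = {G,T} (union, +1)
GMY@7: {G,T} ∩ {G} = {G} (intersection, +0)
GMQY@7: {G} ∪ {A} = {A,G} (union, +1)
per-site changes: [2, 2, 1, 1, 2, 2, 2, 2]; total = 14

14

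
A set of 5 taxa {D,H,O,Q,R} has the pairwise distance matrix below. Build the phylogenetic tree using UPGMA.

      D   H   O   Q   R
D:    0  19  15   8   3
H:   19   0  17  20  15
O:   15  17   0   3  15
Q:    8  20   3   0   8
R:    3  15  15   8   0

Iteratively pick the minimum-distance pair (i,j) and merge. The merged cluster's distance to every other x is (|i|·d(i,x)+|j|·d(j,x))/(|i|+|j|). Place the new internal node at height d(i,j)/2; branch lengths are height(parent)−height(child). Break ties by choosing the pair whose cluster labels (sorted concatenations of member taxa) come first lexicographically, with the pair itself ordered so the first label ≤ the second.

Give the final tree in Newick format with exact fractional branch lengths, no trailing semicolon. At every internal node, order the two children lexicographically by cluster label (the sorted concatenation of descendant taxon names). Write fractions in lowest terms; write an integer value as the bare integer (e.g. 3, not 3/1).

iteration 1: select D,R (d=3); attach at lengths (3/2, 3/2); label the merged cluster DR
  updated: d(DR,H)=17, d(DR,O)=15, d(DR,Q)=8
iteration 2: select O,Q (d=3); attach at lengths (3/2, 3/2); label the merged cluster OQ
  updated: d(DR,OQ)=23/2, d(H,OQ)=37/2
iteration 3: select DR,OQ (d=23/2); attach at lengths (17/4, 17/4); label the merged cluster DOQR
  updated: d(DOQR,H)=71/4
iteration 4: select DOQR,H (d=71/4); attach at lengths (25/8, 71/8); label the merged cluster DHOQR
final tree: (((D:3/2,R:3/2):17/4,(O:3/2,Q:3/2):17/4):25/8,H:71/8)
total length: 53/2

(((D:3/2,R:3/2):17/4,(O:3/2,Q:3/2):17/4):25/8,H:71/8)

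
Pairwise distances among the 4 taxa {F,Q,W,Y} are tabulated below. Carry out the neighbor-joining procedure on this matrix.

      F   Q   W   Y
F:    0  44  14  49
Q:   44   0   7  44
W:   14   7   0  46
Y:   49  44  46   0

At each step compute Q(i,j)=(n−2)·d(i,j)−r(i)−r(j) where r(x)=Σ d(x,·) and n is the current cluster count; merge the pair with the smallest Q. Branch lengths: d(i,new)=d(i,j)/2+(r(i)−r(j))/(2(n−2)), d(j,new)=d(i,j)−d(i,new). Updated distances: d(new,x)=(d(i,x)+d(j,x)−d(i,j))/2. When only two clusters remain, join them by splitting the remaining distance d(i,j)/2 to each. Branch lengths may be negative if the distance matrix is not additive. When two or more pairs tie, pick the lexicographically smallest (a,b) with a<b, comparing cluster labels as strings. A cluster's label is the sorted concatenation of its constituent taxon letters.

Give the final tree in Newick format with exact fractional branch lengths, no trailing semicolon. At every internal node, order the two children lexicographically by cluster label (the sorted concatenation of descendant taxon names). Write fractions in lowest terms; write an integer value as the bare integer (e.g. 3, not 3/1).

(((F:33/2,Y:65/2):9,Q:21/2):-7/4,W:-7/4)

step 1: merge (F,Y) at d=49, Q=-148; branch lengths F→33/2, Y→65/2; new cluster FY
  updated: d(FY,Q)=39/2, d(FY,W)=11/2
step 2: merge (FY,Q) at d=39/2, Q=-32; branch lengths FY→9, Q→21/2; new cluster FQY
  updated: d(FQY,W)=-7/2
step 3: merge (FQY,W) at d=-7/2; branch lengths FQY→-7/4, W→-7/4; new cluster FQWY
final tree: (((F:33/2,Y:65/2):9,Q:21/2):-7/4,W:-7/4)
total length: 65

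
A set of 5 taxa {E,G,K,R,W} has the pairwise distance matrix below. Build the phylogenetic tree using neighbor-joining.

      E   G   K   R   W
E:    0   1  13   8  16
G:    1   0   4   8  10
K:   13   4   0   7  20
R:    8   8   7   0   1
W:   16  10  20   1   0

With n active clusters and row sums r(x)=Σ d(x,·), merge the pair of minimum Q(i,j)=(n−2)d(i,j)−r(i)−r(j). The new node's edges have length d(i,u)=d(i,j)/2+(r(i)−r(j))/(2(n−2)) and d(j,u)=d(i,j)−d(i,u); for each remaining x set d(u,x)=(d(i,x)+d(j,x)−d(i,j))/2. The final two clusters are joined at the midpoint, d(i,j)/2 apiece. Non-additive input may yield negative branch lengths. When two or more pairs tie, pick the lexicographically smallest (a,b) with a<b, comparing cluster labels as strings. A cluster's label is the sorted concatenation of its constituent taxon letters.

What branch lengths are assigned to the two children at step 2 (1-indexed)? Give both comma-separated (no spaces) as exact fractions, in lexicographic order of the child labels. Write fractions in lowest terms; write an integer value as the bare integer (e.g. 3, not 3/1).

1. join R+W (d=1, Q=-68) ⇒ RW; edges |R|=-10/3, |W|=13/3
  updated: d(E,RW)=23/2, d(G,RW)=17/2, d(K,RW)=13
2. join E+G (d=1, Q=-37) ⇒ EG; edges |E|=7/2, |G|=-5/2
  updated: d(EG,K)=8, d(EG,RW)=19/2
3. join EG+K (d=8, Q=-61/2) ⇒ EGK; edges |EG|=9/4, |K|=23/4
  updated: d(EGK,RW)=29/4
4. join EGK+RW (d=29/4) ⇒ EGKRW; edges |EGK|=29/8, |RW|=29/8
final tree: (((E:7/2,G:-5/2):9/4,K:23/4):29/8,(R:-10/3,W:13/3):29/8)
total length: 69/4

7/2,-5/2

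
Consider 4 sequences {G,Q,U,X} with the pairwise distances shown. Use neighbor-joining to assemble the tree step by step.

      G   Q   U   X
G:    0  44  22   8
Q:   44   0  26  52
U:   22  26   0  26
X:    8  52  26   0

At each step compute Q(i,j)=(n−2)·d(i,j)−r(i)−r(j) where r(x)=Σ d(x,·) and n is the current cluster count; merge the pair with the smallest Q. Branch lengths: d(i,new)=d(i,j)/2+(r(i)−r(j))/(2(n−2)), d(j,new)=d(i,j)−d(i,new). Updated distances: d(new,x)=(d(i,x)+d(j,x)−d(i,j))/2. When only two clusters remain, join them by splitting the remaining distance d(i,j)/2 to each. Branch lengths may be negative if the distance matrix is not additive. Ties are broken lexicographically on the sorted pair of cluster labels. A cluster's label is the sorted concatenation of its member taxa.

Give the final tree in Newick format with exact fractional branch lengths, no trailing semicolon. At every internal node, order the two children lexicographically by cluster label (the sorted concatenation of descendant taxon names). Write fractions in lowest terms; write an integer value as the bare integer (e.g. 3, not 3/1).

iteration 1: select G,X (d=8, Q=-144); attach at lengths (1, 7); label the merged cluster GX
  updated: d(GX,Q)=44, d(GX,U)=20
iteration 2: select GX,Q (d=44, Q=-90); attach at lengths (19, 25); label the merged cluster GQX
  updated: d(GQX,U)=1
iteration 3: select GQX,U (d=1); attach at lengths (1/2, 1/2); label the merged cluster GQUX
final tree: (((G:1,X:7):19,Q:25):1/2,U:1/2)
total length: 53

(((G:1,X:7):19,Q:25):1/2,U:1/2)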